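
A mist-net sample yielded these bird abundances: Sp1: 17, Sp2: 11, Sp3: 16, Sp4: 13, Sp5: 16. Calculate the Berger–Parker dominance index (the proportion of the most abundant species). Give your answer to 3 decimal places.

0.233

Total N = 17+11+16+13+16 = 73, so the proportions are 0.23288, 0.15068, 0.21918, 0.17808, 0.21918 (working shown to 5 dp, full precision carried).
The largest proportion is 0.23288, i.e. d = 0.233 to 3 decimal places.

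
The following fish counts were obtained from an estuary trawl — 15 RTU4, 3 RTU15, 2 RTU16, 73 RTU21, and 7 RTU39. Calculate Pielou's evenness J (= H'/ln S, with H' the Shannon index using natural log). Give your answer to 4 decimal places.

0.5492

Total N = 15+3+2+73+7 = 100, so the proportions are 0.15, 0.03, 0.02, 0.73, 0.07 (working shown to 6 dp, full precision carried).
H' = −Σ pᵢ ln pᵢ = −((-0.284568) + (-0.105197) + (-0.078240) + (-0.229739) + (-0.186148)) = 0.883892.
With S = 5 species, ln S = 1.609438, so J = 0.883892/1.609438 = 0.549193, i.e. 0.5492 to 4 decimal places.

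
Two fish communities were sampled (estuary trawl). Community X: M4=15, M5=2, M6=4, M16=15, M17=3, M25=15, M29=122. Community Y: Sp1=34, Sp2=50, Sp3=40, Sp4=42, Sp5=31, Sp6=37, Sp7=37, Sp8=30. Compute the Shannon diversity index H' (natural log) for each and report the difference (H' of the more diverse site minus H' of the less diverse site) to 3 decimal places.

0.977

Community X: N=176, proportions 0.085227, 0.011364, 0.022727, 0.085227, 0.017045, 0.085227, 0.693182, giving H' = 1.089915 (working shown to 6 dp, full precision carried).
Community Y: N=301, proportions 0.112957, 0.166113, 0.13289, 0.139535, 0.10299, 0.122924, 0.122924, 0.099668, giving H' = 2.066804.
Difference = |1.089915 − 2.066804| = 0.976889, i.e. 0.977 to 3 decimal places.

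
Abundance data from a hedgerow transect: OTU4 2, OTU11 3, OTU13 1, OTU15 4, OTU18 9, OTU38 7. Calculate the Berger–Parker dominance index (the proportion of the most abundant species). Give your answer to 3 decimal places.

Total N = 2+3+1+4+9+7 = 26, so the proportions are 0.07692, 0.11538, 0.03846, 0.15385, 0.34615, 0.26923 (working shown to 5 dp, full precision carried).
The largest proportion is 0.34615, i.e. d = 0.346 to 3 decimal places.

0.346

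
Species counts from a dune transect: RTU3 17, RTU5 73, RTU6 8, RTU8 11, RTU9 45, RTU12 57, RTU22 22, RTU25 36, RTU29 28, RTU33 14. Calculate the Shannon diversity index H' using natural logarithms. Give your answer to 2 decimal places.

Total N = 17+73+8+11+45+57+22+36+28+14 = 311, so the proportions are 0.0547, 0.2347, 0.0257, 0.0354, 0.1447, 0.1833, 0.0707, 0.1158, 0.09, 0.045 (working shown to 4 dp, full precision carried).
Each pᵢ ln pᵢ term: 0.0547×(-2.9066)=-0.1589, 0.2347×(-1.4493)=-0.3402, 0.0257×(-3.6604)=-0.0942, 0.0354×(-3.3419)=-0.1182, 0.1447×(-1.9331)=-0.2797, 0.1833×(-1.6967)=-0.3110, 0.0707×(-2.6488)=-0.1874, 0.1158×(-2.1563)=-0.2496, 0.09×(-2.4076)=-0.2168, 0.045×(-3.1007)=-0.1396.
Sum = -2.0954, so H' = 2.10.

2.10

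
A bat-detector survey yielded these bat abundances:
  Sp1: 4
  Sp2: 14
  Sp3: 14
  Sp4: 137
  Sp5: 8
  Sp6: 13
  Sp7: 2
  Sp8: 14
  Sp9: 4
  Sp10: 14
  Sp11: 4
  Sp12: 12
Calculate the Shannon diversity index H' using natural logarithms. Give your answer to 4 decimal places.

1.6488

Total N = 4+14+14+137+8+13+2+14+4+14+4+12 = 240, so the proportions are 0.016667, 0.058333, 0.058333, 0.570833, 0.033333, 0.054167, 0.008333, 0.058333, 0.016667, 0.058333, 0.016667, 0.05 (working shown to 6 dp, full precision carried).
Each pᵢ ln pᵢ term: 0.016667×(-4.094345)=-0.068239, 0.058333×(-2.841582)=-0.165759, 0.058333×(-2.841582)=-0.165759, 0.570833×(-0.560658)=-0.320042, 0.033333×(-3.401197)=-0.113373, 0.054167×(-2.915690)=-0.157933, 0.008333×(-4.787492)=-0.039896, 0.058333×(-2.841582)=-0.165759, 0.016667×(-4.094345)=-0.068239, 0.058333×(-2.841582)=-0.165759, 0.016667×(-4.094345)=-0.068239, 0.05×(-2.995732)=-0.149787.
Sum = -1.648784, so H' = 1.6488.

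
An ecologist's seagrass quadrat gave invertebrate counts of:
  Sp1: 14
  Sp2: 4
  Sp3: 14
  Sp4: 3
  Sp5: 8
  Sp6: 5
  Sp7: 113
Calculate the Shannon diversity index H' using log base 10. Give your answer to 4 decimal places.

Total N = 14+4+14+3+8+5+113 = 161, so the proportions are 0.086957, 0.024845, 0.086957, 0.018634, 0.049689, 0.031056, 0.701863 (working shown to 6 dp, full precision carried).
Each pᵢ log₁₀ pᵢ term: 0.086957×(-1.060698)=-0.092235, 0.024845×(-1.604766)=-0.039870, 0.086957×(-1.060698)=-0.092235, 0.018634×(-1.729705)=-0.032231, 0.049689×(-1.303736)=-0.064782, 0.031056×(-1.507856)=-0.046828, 0.701863×(-0.153747)=-0.107910.
Sum = -0.476089, so H' = 0.4761.

0.4761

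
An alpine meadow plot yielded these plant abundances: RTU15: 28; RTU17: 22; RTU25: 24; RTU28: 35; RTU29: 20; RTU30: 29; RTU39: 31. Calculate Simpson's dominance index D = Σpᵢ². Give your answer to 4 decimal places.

Total N = 28+22+24+35+20+29+31 = 189, so the proportions are 0.148148, 0.116402, 0.126984, 0.185185, 0.10582, 0.153439, 0.164021 (working shown to 6 dp, full precision carried).
D = 0.148148² + 0.116402² + 0.126984² + 0.185185² + 0.10582² + 0.153439² + 0.164021² = 0.021948 + 0.013549 + 0.016125 + 0.034294 + 0.011198 + 0.023544 + 0.026903 = 0.147560.
To 4 decimal places, D = 0.1476.

0.1476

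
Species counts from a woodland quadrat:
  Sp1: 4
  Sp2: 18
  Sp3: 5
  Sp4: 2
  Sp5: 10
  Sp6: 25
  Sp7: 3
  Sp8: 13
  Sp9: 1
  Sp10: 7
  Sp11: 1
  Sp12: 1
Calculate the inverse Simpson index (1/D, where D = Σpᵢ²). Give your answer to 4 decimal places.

Total N = 4+18+5+2+10+25+3+13+1+7+1+1 = 90, so the proportions are 0.04444444, 0.2, 0.05555556, 0.02222222, 0.11111111, 0.27777778, 0.03333333, 0.14444444, 0.01111111, 0.07777778, 0.01111111, 0.01111111 (working shown to 8 dp, full precision carried).
D = 0.04444444² + 0.2² + 0.05555556² + 0.02222222² + 0.11111111² + 0.27777778² + 0.03333333² + 0.14444444² + 0.01111111² + 0.07777778² + 0.01111111² + 0.01111111² = 0.00197531 + 0.04000000 + 0.00308642 + 0.00049383 + 0.01234568 + 0.07716049 + 0.00111111 + 0.02086420 + 0.00012346 + 0.00604938 + 0.00012346 + 0.00012346 = 0.16345679.
So 1/D = 6.117825, i.e. 6.1178 to 4 decimal places.

6.1178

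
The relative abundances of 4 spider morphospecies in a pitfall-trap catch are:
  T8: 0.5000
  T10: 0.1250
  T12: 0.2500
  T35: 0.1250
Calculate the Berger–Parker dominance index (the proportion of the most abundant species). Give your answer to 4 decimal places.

The largest proportion is 0.5, i.e. d = 0.5000 to 4 decimal places.

0.5000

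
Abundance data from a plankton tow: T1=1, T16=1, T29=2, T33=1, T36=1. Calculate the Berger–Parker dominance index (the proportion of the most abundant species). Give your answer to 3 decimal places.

Total N = 1+1+2+1+1 = 6, so the proportions are 0.16667, 0.16667, 0.33333, 0.16667, 0.16667 (working shown to 5 dp, full precision carried).
The largest proportion is 0.33333, i.e. d = 0.333 to 3 decimal places.

0.333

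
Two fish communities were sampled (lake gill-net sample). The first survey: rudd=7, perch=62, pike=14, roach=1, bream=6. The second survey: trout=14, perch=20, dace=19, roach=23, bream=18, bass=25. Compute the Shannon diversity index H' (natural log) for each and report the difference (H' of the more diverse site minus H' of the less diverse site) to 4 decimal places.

The first survey: N=90, proportions 0.0777778, 0.6888889, 0.1555556, 0.0111111, 0.0666667, giving H' = 0.9753534 (working shown to 7 dp, full precision carried).
The second survey: N=119, proportions 0.1176471, 0.1680672, 0.1596639, 0.1932773, 0.1512605, 0.210084, giving H' = 1.7755878.
Difference = |0.9753534 − 1.7755878| = 0.8002344, i.e. 0.8002 to 4 decimal places.

0.8002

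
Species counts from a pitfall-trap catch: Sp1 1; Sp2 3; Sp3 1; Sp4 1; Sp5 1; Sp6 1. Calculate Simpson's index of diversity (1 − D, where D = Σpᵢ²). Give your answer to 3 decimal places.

Total N = 1+3+1+1+1+1 = 8, so the proportions are 0.125, 0.375, 0.125, 0.125, 0.125, 0.125 (working shown to 5 dp, full precision carried).
D = 0.125² + 0.375² + 0.125² + 0.125² + 0.125² + 0.125² = 0.01562 + 0.14062 + 0.01562 + 0.01562 + 0.01562 + 0.01562 = 0.21875.
So 1 − D = 0.78125, i.e. 0.781 to 3 decimal places.

0.781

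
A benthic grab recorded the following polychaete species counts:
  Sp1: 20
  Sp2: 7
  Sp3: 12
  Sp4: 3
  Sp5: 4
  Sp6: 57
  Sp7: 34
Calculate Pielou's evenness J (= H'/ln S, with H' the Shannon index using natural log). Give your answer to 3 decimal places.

Total N = 20+7+12+3+4+57+34 = 137, so the proportions are 0.14599, 0.05109, 0.08759, 0.0219, 0.0292, 0.41606, 0.24818 (working shown to 5 dp, full precision carried).
H' = −Σ pᵢ ln pᵢ = −((-0.28091) + (-0.15196) + (-0.21329) + (-0.08368) + (-0.10317) + (-0.36485) + (-0.34586)) = 1.54373.
With S = 7 species, ln S = 1.94591, so J = 1.54373/1.94591 = 0.79332, i.e. 0.793 to 3 decimal places.

0.793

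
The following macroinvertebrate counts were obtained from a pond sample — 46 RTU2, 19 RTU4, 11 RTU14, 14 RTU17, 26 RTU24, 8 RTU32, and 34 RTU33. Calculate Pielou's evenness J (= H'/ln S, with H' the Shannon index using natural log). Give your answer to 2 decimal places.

0.92

Total N = 46+19+11+14+26+8+34 = 158, so the proportions are 0.2911, 0.1203, 0.0696, 0.0886, 0.1646, 0.0506, 0.2152 (working shown to 4 dp, full precision carried).
H' = −Σ pᵢ ln pᵢ = −((-0.3593) + (-0.2547) + (-0.1855) + (-0.2147) + (-0.2969) + (-0.1510) + (-0.3306)) = 1.7928.
With S = 7 species, ln S = 1.9459, so J = 1.7928/1.9459 = 0.9213, i.e. 0.92 to 2 decimal places.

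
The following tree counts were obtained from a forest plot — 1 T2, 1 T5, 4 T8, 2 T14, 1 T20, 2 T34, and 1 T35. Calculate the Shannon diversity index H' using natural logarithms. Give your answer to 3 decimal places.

Total N = 1+1+4+2+1+2+1 = 12, so the proportions are 0.08333, 0.08333, 0.33333, 0.16667, 0.08333, 0.16667, 0.08333 (working shown to 5 dp, full precision carried).
Each pᵢ ln pᵢ term: 0.08333×(-2.48491)=-0.20708, 0.08333×(-2.48491)=-0.20708, 0.33333×(-1.09861)=-0.36620, 0.16667×(-1.79176)=-0.29863, 0.08333×(-2.48491)=-0.20708, 0.16667×(-1.79176)=-0.29863, 0.08333×(-2.48491)=-0.20708.
Sum = -1.79176, so H' = 1.792.

1.792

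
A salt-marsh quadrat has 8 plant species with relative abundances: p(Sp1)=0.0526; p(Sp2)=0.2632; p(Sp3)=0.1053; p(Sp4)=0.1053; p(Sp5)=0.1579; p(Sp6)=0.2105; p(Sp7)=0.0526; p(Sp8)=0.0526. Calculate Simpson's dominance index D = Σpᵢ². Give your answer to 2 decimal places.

0.17

D = 0.0526² + 0.2632² + 0.1053² + 0.1053² + 0.1579² + 0.2105² + 0.0526² + 0.0526² = 0.0028 + 0.0693 + 0.0111 + 0.0111 + 0.0249 + 0.0443 + 0.0028 + 0.0028 = 0.1690 (working shown to 4 dp, full precision carried).
To 2 decimal places, D = 0.17.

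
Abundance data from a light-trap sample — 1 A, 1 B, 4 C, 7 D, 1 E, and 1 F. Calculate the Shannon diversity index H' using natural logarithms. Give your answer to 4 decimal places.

Total N = 1+1+4+7+1+1 = 15, so the proportions are 0.066667, 0.066667, 0.266667, 0.466667, 0.066667, 0.066667 (working shown to 6 dp, full precision carried).
Each pᵢ ln pᵢ term: 0.066667×(-2.708050)=-0.180537, 0.066667×(-2.708050)=-0.180537, 0.266667×(-1.321756)=-0.352468, 0.466667×(-0.762140)=-0.355665, 0.066667×(-2.708050)=-0.180537, 0.066667×(-2.708050)=-0.180537.
Sum = -1.430280, so H' = 1.4303.

1.4303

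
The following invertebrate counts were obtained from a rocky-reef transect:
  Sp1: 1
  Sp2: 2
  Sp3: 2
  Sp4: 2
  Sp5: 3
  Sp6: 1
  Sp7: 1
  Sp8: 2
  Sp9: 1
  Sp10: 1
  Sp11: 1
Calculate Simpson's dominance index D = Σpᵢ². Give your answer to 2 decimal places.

0.11

Total N = 1+2+2+2+3+1+1+2+1+1+1 = 17, so the proportions are 0.0588, 0.1176, 0.1176, 0.1176, 0.1765, 0.0588, 0.0588, 0.1176, 0.0588, 0.0588, 0.0588 (working shown to 4 dp, full precision carried).
D = 0.0588² + 0.1176² + 0.1176² + 0.1176² + 0.1765² + 0.0588² + 0.0588² + 0.1176² + 0.0588² + 0.0588² + 0.0588² = 0.0035 + 0.0138 + 0.0138 + 0.0138 + 0.0311 + 0.0035 + 0.0035 + 0.0138 + 0.0035 + 0.0035 + 0.0035 = 0.1073.
To 2 decimal places, D = 0.11.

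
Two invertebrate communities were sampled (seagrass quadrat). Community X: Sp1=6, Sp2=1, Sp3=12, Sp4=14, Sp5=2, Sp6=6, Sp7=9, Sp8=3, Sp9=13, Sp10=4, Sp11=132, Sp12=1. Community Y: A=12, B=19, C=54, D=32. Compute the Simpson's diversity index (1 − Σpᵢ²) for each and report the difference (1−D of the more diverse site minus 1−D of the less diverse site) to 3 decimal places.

0.115

Community X: N=203, proportions 0.029557, 0.004926, 0.059113, 0.068966, 0.009852, 0.029557, 0.044335, 0.014778, 0.064039, 0.019704, 0.650246, 0.004926, giving 1−D = 0.560363 (working shown to 6 dp, full precision carried).
Community Y: N=117, proportions 0.102564, 0.162393, 0.461538, 0.273504, giving 1−D = 0.675287.
Difference = |0.560363 − 0.675287| = 0.114924, i.e. 0.115 to 3 decimal places.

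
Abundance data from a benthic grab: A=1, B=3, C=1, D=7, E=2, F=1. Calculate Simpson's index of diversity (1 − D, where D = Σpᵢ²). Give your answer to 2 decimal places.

0.71

Total N = 1+3+1+7+2+1 = 15, so the proportions are 0.0667, 0.2, 0.0667, 0.4667, 0.1333, 0.0667 (working shown to 4 dp, full precision carried).
D = 0.0667² + 0.2² + 0.0667² + 0.4667² + 0.1333² + 0.0667² = 0.0044 + 0.0400 + 0.0044 + 0.2178 + 0.0178 + 0.0044 = 0.2889.
So 1 − D = 0.7111, i.e. 0.71 to 2 decimal places.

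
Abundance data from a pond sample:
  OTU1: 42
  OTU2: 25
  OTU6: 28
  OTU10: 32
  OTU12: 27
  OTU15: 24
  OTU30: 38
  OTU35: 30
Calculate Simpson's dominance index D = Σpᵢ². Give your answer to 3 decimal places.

0.130

Total N = 42+25+28+32+27+24+38+30 = 246, so the proportions are 0.17073, 0.10163, 0.11382, 0.13008, 0.10976, 0.09756, 0.15447, 0.12195 (working shown to 5 dp, full precision carried).
D = 0.17073² + 0.10163² + 0.11382² + 0.13008² + 0.10976² + 0.09756² + 0.15447² + 0.12195² = 0.02915 + 0.01033 + 0.01296 + 0.01692 + 0.01205 + 0.00952 + 0.02386 + 0.01487 = 0.12965.
To 3 decimal places, D = 0.130.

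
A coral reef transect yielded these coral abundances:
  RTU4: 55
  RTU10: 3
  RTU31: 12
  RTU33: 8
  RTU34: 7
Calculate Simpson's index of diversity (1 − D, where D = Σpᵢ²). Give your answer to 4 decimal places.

0.5445

Total N = 55+3+12+8+7 = 85, so the proportions are 0.647059, 0.035294, 0.141176, 0.094118, 0.082353 (working shown to 6 dp, full precision carried).
D = 0.647059² + 0.035294² + 0.141176² + 0.094118² + 0.082353² = 0.418685 + 0.001246 + 0.019931 + 0.008858 + 0.006782 = 0.455502.
So 1 − D = 0.544498, i.e. 0.5445 to 4 decimal places.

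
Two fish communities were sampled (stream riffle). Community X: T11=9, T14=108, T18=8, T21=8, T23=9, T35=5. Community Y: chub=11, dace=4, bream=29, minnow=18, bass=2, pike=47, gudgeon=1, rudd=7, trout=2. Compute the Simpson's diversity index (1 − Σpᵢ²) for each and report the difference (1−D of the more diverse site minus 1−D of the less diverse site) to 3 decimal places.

Community X: N=147, proportions 0.06122, 0.73469, 0.05442, 0.05442, 0.06122, 0.03401, giving 1−D = 0.44565 (working shown to 5 dp, full precision carried).
Community Y: N=121, proportions 0.09091, 0.03306, 0.23967, 0.14876, 0.01653, 0.38843, 0.00826, 0.05785, 0.01653, giving 1−D = 0.75623.
Difference = |0.44565 − 0.75623| = 0.31058, i.e. 0.311 to 3 decimal places.

0.311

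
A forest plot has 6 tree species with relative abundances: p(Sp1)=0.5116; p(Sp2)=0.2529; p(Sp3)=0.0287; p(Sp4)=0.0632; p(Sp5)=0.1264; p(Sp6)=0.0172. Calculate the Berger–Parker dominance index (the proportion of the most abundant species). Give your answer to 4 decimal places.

0.5116

The largest proportion is 0.5116, i.e. d = 0.5116 to 4 decimal places.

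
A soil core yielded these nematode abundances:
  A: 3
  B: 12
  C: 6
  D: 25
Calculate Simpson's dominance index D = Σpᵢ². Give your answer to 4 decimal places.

0.3847

Total N = 3+12+6+25 = 46, so the proportions are 0.065217, 0.26087, 0.130435, 0.543478 (working shown to 6 dp, full precision carried).
D = 0.065217² + 0.26087² + 0.130435² + 0.543478² = 0.004253 + 0.068053 + 0.017013 + 0.295369 = 0.384688.
To 4 decimal places, D = 0.3847.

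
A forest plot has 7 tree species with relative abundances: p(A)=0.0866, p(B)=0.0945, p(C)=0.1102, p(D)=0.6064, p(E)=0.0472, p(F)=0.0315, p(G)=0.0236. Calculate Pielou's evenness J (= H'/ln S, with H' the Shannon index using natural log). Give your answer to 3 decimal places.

0.680

H' = −Σ pᵢ ln pᵢ = −((-0.21186) + (-0.22294) + (-0.24304) + (-0.30333) + (-0.14412) + (-0.10892) + (-0.08842)) = 1.32263 (working shown to 5 dp, full precision carried).
With S = 7 species, ln S = 1.94591, so J = 1.32263/1.94591 = 0.67970, i.e. 0.680 to 3 decimal places.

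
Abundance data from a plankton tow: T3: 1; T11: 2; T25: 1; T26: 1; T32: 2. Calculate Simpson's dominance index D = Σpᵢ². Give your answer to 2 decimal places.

0.22

Total N = 1+2+1+1+2 = 7, so the proportions are 0.1429, 0.2857, 0.1429, 0.1429, 0.2857 (working shown to 4 dp, full precision carried).
D = 0.1429² + 0.2857² + 0.1429² + 0.1429² + 0.2857² = 0.0204 + 0.0816 + 0.0204 + 0.0204 + 0.0816 = 0.2245.
To 2 decimal places, D = 0.22.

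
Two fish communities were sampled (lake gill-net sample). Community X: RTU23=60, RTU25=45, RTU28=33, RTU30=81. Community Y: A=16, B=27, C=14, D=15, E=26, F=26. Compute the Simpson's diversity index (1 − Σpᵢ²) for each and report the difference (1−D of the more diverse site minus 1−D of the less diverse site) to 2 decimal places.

0.10

Community X: N=219, proportions 0.274, 0.2055, 0.1507, 0.3699, giving 1−D = 0.7232 (working shown to 4 dp, full precision carried).
Community Y: N=124, proportions 0.129, 0.2177, 0.1129, 0.121, 0.2097, 0.2097, giving 1−D = 0.8206.
Difference = |0.7232 − 0.8206| = 0.0974, i.e. 0.10 to 2 decimal places.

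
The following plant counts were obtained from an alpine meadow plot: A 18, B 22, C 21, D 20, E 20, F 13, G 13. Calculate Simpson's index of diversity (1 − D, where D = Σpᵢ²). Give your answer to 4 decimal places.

Total N = 18+22+21+20+20+13+13 = 127, so the proportions are 0.141732, 0.173228, 0.165354, 0.15748, 0.15748, 0.102362, 0.102362 (working shown to 6 dp, full precision carried).
D = 0.141732² + 0.173228² + 0.165354² + 0.15748² + 0.15748² + 0.102362² + 0.102362² = 0.020088 + 0.030008 + 0.027342 + 0.024800 + 0.024800 + 0.010478 + 0.010478 = 0.147994.
So 1 − D = 0.852006, i.e. 0.8520 to 4 decimal places.

0.8520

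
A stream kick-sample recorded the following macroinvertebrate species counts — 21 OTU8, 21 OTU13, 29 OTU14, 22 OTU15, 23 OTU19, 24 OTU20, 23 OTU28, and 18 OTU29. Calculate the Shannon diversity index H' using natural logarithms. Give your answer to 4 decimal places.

2.0711

Total N = 21+21+29+22+23+24+23+18 = 181, so the proportions are 0.116022, 0.116022, 0.160221, 0.121547, 0.127072, 0.132597, 0.127072, 0.099448 (working shown to 6 dp, full precision carried).
Each pᵢ ln pᵢ term: 0.116022×(-2.153975)=-0.249909, 0.116022×(-2.153975)=-0.249909, 0.160221×(-1.831201)=-0.293397, 0.121547×(-2.107455)=-0.256155, 0.127072×(-2.063003)=-0.262150, 0.132597×(-2.020443)=-0.267904, 0.127072×(-2.063003)=-0.262150, 0.099448×(-2.308125)=-0.229537.
Sum = -2.071109, so H' = 2.0711.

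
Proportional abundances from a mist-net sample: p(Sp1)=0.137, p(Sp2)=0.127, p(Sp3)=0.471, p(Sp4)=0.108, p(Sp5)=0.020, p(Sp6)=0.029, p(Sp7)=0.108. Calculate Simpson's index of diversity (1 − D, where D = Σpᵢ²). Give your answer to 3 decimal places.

D = 0.137² + 0.127² + 0.471² + 0.108² + 0.02² + 0.029² + 0.108² = 0.01877 + 0.01613 + 0.22184 + 0.01166 + 0.00040 + 0.00084 + 0.01166 = 0.28131 (working shown to 5 dp, full precision carried).
So 1 − D = 0.71869, i.e. 0.719 to 3 decimal places.

0.719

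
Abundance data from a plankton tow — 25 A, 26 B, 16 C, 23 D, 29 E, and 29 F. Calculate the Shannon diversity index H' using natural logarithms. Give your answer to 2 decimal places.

Total N = 25+26+16+23+29+29 = 148, so the proportions are 0.1689, 0.1757, 0.1081, 0.1554, 0.1959, 0.1959 (working shown to 4 dp, full precision carried).
Each pᵢ ln pᵢ term: 0.1689×(-1.7783)=-0.3004, 0.1757×(-1.7391)=-0.3055, 0.1081×(-2.2246)=-0.2405, 0.1554×(-1.8617)=-0.2893, 0.1959×(-1.6299)=-0.3194, 0.1959×(-1.6299)=-0.3194.
Sum = -1.7745, so H' = 1.77.

1.77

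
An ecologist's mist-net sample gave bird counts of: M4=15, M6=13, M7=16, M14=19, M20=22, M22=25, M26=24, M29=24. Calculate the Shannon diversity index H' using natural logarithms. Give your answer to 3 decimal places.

2.054

Total N = 15+13+16+19+22+25+24+24 = 158, so the proportions are 0.09494, 0.08228, 0.10127, 0.12025, 0.13924, 0.15823, 0.1519, 0.1519 (working shown to 5 dp, full precision carried).
Each pᵢ ln pᵢ term: 0.09494×(-2.35454)=-0.22353, 0.08228×(-2.49765)=-0.20550, 0.10127×(-2.29001)=-0.23190, 0.12025×(-2.11816)=-0.25471, 0.13924×(-1.97155)=-0.27452, 0.15823×(-1.84372)=-0.29173, 0.1519×(-1.88454)=-0.28626, 0.1519×(-1.88454)=-0.28626.
Sum = -2.05442, so H' = 2.054.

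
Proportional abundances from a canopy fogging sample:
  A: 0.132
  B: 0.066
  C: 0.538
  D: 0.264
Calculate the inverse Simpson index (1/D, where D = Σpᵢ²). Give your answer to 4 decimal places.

2.6252

D = 0.132² + 0.066² + 0.538² + 0.264² = 0.0174240 + 0.0043560 + 0.2894440 + 0.0696960 = 0.3809200 (working shown to 7 dp, full precision carried).
So 1/D = 2.625223, i.e. 2.6252 to 4 decimal places.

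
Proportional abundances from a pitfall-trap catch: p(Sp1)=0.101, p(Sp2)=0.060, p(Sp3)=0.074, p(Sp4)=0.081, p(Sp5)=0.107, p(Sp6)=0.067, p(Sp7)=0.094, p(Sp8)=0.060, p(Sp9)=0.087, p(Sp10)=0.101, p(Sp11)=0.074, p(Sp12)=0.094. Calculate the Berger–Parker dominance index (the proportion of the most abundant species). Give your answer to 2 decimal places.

0.11

The largest proportion is 0.107, i.e. d = 0.11 to 2 decimal places.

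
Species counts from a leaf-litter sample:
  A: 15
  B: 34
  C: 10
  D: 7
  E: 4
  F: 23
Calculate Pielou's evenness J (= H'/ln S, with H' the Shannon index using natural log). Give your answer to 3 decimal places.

Total N = 15+34+10+7+4+23 = 93, so the proportions are 0.16129, 0.36559, 0.10753, 0.07527, 0.04301, 0.24731 (working shown to 5 dp, full precision carried).
H' = −Σ pᵢ ln pᵢ = −((-0.29428) + (-0.36787) + (-0.23979) + (-0.19470) + (-0.13532) + (-0.34552)) = 1.57748.
With S = 6 species, ln S = 1.79176, so J = 1.57748/1.79176 = 0.88041, i.e. 0.880 to 3 decimal places.

0.880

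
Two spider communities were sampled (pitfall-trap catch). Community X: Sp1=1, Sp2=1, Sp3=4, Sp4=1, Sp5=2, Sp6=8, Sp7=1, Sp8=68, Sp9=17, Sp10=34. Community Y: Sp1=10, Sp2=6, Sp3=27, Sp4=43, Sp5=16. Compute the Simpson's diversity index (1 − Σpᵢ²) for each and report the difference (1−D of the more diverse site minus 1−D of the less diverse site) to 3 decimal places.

0.043

Community X: N=137, proportions 0.0073, 0.0073, 0.0292, 0.0073, 0.0146, 0.05839, 0.0073, 0.49635, 0.12409, 0.24818, giving 1−D = 0.67196 (working shown to 5 dp, full precision carried).
Community Y: N=102, proportions 0.09804, 0.05882, 0.26471, 0.42157, 0.15686, giving 1−D = 0.71453.
Difference = |0.67196 − 0.71453| = 0.04257, i.e. 0.043 to 3 decimal places.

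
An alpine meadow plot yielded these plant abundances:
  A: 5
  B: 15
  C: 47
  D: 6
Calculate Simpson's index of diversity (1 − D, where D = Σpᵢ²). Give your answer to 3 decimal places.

0.532

Total N = 5+15+47+6 = 73, so the proportions are 0.06849, 0.20548, 0.64384, 0.08219 (working shown to 5 dp, full precision carried).
D = 0.06849² + 0.20548² + 0.64384² + 0.08219² = 0.00469 + 0.04222 + 0.41452 + 0.00676 = 0.46819.
So 1 − D = 0.53181, i.e. 0.532 to 3 decimal places.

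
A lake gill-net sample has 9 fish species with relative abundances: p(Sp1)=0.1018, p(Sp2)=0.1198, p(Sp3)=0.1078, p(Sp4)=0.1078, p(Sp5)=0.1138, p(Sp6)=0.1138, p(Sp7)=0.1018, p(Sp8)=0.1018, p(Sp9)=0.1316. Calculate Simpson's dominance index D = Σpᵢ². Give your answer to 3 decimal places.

D = 0.1018² + 0.1198² + 0.1078² + 0.1078² + 0.1138² + 0.1138² + 0.1018² + 0.1018² + 0.1316² = 0.01036 + 0.01435 + 0.01162 + 0.01162 + 0.01295 + 0.01295 + 0.01036 + 0.01036 + 0.01732 = 0.11190 (working shown to 5 dp, full precision carried).
To 3 decimal places, D = 0.112.

0.112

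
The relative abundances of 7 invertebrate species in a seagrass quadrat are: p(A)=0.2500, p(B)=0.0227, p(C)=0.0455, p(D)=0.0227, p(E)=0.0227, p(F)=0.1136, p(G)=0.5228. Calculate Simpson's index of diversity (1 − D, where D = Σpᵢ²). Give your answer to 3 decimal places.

D = 0.25² + 0.0227² + 0.0455² + 0.0227² + 0.0227² + 0.1136² + 0.5228² = 0.06250 + 0.00052 + 0.00207 + 0.00052 + 0.00052 + 0.01290 + 0.27332 = 0.35234 (working shown to 5 dp, full precision carried).
So 1 − D = 0.64766, i.e. 0.648 to 3 decimal places.

0.648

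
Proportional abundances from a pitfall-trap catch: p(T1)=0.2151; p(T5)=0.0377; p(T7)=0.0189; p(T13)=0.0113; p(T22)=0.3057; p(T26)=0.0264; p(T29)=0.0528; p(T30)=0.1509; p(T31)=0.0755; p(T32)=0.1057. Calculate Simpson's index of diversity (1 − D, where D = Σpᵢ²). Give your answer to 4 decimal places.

D = 0.2151² + 0.0377² + 0.0189² + 0.0113² + 0.3057² + 0.0264² + 0.0528² + 0.1509² + 0.0755² + 0.1057² = 0.046268 + 0.001421 + 0.000357 + 0.000128 + 0.093452 + 0.000697 + 0.002788 + 0.022771 + 0.005700 + 0.011172 = 0.184755 (working shown to 6 dp, full precision carried).
So 1 − D = 0.815245, i.e. 0.8152 to 4 decimal places.

0.8152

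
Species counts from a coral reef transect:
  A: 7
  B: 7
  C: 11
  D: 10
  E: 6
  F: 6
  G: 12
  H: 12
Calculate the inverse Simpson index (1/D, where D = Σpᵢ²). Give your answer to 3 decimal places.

7.424

Total N = 7+7+11+10+6+6+12+12 = 71, so the proportions are 0.0985915, 0.0985915, 0.1549296, 0.1408451, 0.084507, 0.084507, 0.1690141, 0.1690141 (working shown to 7 dp, full precision carried).
D = 0.0985915² + 0.0985915² + 0.1549296² + 0.1408451² + 0.084507² + 0.084507² + 0.1690141² + 0.1690141² = 0.0097203 + 0.0097203 + 0.0240032 + 0.0198373 + 0.0071414 + 0.0071414 + 0.0285658 + 0.0285658 = 0.1346955.
So 1/D = 7.42415, i.e. 7.424 to 3 decimal places.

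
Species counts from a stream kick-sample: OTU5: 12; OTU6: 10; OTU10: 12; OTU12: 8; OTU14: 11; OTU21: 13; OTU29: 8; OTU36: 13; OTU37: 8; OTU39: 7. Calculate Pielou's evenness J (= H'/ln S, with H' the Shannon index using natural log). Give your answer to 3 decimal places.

0.990

Total N = 12+10+12+8+11+13+8+13+8+7 = 102, so the proportions are 0.11765, 0.09804, 0.11765, 0.07843, 0.10784, 0.12745, 0.07843, 0.12745, 0.07843, 0.06863 (working shown to 5 dp, full precision carried).
H' = −Σ pᵢ ln pᵢ = −((-0.25177) + (-0.22769) + (-0.25177) + (-0.19965) + (-0.24018) + (-0.26255) + (-0.19965) + (-0.26255) + (-0.19965) + (-0.18386)) = 2.27931.
With S = 10 species, ln S = 2.30259, so J = 2.27931/2.30259 = 0.98989, i.e. 0.990 to 3 decimal places.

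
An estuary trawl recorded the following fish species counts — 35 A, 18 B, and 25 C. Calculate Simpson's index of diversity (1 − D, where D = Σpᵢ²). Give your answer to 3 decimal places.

0.643

Total N = 35+18+25 = 78, so the proportions are 0.44872, 0.23077, 0.32051 (working shown to 5 dp, full precision carried).
D = 0.44872² + 0.23077² + 0.32051² = 0.20135 + 0.05325 + 0.10273 = 0.35733.
So 1 − D = 0.64267, i.e. 0.643 to 3 decimal places.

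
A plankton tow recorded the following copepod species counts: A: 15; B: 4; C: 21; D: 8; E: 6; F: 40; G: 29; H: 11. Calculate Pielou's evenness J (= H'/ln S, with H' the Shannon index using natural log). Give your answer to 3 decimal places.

Total N = 15+4+21+8+6+40+29+11 = 134, so the proportions are 0.11194, 0.02985, 0.15672, 0.0597, 0.04478, 0.29851, 0.21642, 0.08209 (working shown to 5 dp, full precision carried).
H' = −Σ pᵢ ln pᵢ = −((-0.24513) + (-0.10482) + (-0.29045) + (-0.16826) + (-0.13908) + (-0.36088) + (-0.33124) + (-0.20522)) = 1.84507.
With S = 8 species, ln S = 2.07944, so J = 1.84507/2.07944 = 0.88729, i.e. 0.887 to 3 decimal places.

0.887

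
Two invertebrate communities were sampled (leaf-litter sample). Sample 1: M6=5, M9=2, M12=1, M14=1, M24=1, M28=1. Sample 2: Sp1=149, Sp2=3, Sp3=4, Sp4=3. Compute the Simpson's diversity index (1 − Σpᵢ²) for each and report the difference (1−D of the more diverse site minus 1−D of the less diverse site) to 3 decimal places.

0.607

Sample 1: N=11, proportions 0.454545, 0.181818, 0.090909, 0.090909, 0.090909, 0.090909, giving 1−D = 0.727273 (working shown to 6 dp, full precision carried).
Sample 2: N=159, proportions 0.937107, 0.018868, 0.025157, 0.018868, giving 1−D = 0.120486.
Difference = |0.727273 − 0.120486| = 0.606787, i.e. 0.607 to 3 decimal places.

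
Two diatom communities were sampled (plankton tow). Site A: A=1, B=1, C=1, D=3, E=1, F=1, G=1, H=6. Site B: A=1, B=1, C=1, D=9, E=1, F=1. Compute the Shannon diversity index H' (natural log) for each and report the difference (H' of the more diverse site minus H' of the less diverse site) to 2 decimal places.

0.55

Site A: N=15, proportions 0.066667, 0.066667, 0.066667, 0.2, 0.066667, 0.066667, 0.066667, 0.4, giving H' = 1.771624 (working shown to 6 dp, full precision carried).
Site B: N=14, proportions 0.071429, 0.071429, 0.071429, 0.642857, 0.071429, 0.071429, giving H' = 1.226556.
Difference = |1.771624 − 1.226556| = 0.545068, i.e. 0.55 to 2 decimal places.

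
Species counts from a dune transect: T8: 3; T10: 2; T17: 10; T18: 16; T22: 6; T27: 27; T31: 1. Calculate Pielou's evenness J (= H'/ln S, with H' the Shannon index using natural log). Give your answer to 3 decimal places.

Total N = 3+2+10+16+6+27+1 = 65, so the proportions are 0.04615, 0.03077, 0.15385, 0.24615, 0.09231, 0.41538, 0.01538 (working shown to 5 dp, full precision carried).
H' = −Σ pᵢ ln pᵢ = −((-0.14196) + (-0.10712) + (-0.28797) + (-0.34506) + (-0.21993) + (-0.36494) + (-0.06422)) = 1.53119.
With S = 7 species, ln S = 1.94591, so J = 1.53119/1.94591 = 0.78688, i.e. 0.787 to 3 decimal places.

0.787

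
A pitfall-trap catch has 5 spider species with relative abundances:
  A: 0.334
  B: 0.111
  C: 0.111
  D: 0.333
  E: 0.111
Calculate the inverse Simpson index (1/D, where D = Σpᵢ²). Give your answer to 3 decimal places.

D = 0.334² + 0.111² + 0.111² + 0.333² + 0.111² = 0.1115560 + 0.0123210 + 0.0123210 + 0.1108890 + 0.0123210 = 0.2594080 (working shown to 7 dp, full precision carried).
So 1/D = 3.85493, i.e. 3.855 to 3 decimal places.

3.855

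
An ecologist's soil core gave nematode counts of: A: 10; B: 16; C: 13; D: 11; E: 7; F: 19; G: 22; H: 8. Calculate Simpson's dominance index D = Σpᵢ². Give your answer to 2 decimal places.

Total N = 10+16+13+11+7+19+22+8 = 106, so the proportions are 0.0943, 0.1509, 0.1226, 0.1038, 0.066, 0.1792, 0.2075, 0.0755 (working shown to 4 dp, full precision carried).
D = 0.0943² + 0.1509² + 0.1226² + 0.1038² + 0.066² + 0.1792² + 0.2075² + 0.0755² = 0.0089 + 0.0228 + 0.0150 + 0.0108 + 0.0044 + 0.0321 + 0.0431 + 0.0057 = 0.1428.
To 2 decimal places, D = 0.14.

0.14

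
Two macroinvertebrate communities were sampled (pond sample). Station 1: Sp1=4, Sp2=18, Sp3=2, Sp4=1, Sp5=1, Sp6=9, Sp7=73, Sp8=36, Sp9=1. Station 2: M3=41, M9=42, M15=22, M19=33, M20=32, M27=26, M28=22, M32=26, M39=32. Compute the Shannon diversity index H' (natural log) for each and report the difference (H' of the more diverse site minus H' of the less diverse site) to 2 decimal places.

0.79

Station 1: N=145, proportions 0.0276, 0.1241, 0.0138, 0.0069, 0.0069, 0.0621, 0.5034, 0.2483, 0.0069, giving H' = 1.3840 (working shown to 4 dp, full precision carried).
Station 2: N=276, proportions 0.1486, 0.1522, 0.0797, 0.1196, 0.1159, 0.0942, 0.0797, 0.0942, 0.1159, giving H' = 2.1716.
Difference = |1.3840 − 2.1716| = 0.7876, i.e. 0.79 to 2 decimal places.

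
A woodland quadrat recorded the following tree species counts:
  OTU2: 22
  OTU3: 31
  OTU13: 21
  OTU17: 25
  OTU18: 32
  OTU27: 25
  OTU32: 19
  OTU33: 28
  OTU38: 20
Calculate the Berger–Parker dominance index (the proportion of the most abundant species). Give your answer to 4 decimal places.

Total N = 22+31+21+25+32+25+19+28+20 = 223, so the proportions are 0.098655, 0.139013, 0.09417, 0.112108, 0.143498, 0.112108, 0.085202, 0.125561, 0.089686 (working shown to 6 dp, full precision carried).
The largest proportion is 0.143498, i.e. d = 0.1435 to 4 decimal places.

0.1435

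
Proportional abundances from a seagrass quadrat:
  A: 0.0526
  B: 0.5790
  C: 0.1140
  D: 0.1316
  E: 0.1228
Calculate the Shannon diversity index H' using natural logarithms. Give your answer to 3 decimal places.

1.243

Each pᵢ ln pᵢ term (working shown to 5 dp, full precision carried): 0.0526×(-2.94504)=-0.15491, 0.579×(-0.54645)=-0.31640, 0.114×(-2.17156)=-0.24756, 0.1316×(-2.02799)=-0.26688, 0.1228×(-2.09720)=-0.25754.
Sum = -1.24328, so H' = 1.243.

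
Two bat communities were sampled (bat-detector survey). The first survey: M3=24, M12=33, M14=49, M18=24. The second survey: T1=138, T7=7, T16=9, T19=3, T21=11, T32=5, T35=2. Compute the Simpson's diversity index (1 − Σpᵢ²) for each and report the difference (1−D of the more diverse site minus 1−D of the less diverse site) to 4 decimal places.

The first survey: N=130, proportions 0.184615, 0.253846, 0.376923, 0.184615, giving 1−D = 0.725325 (working shown to 6 dp, full precision carried).
The second survey: N=175, proportions 0.788571, 0.04, 0.051429, 0.017143, 0.062857, 0.028571, 0.011429, giving 1−D = 0.368718.
Difference = |0.725325 − 0.368718| = 0.356607, i.e. 0.3566 to 4 decimal places.

0.3566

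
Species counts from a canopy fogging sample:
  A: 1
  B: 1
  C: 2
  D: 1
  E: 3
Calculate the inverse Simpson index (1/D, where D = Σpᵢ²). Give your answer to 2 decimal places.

Total N = 1+1+2+1+3 = 8, so the proportions are 0.125, 0.125, 0.25, 0.125, 0.375 (working shown to 6 dp, full precision carried).
D = 0.125² + 0.125² + 0.25² + 0.125² + 0.375² = 0.015625 + 0.015625 + 0.062500 + 0.015625 + 0.140625 = 0.250000.
So 1/D = 4.0000, i.e. 4.00 to 2 decimal places.

4.00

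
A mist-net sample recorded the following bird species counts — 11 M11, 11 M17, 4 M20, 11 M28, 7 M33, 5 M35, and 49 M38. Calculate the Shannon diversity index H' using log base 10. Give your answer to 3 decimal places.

Total N = 11+11+4+11+7+5+49 = 98, so the proportions are 0.11224, 0.11224, 0.04082, 0.11224, 0.07143, 0.05102, 0.5 (working shown to 5 dp, full precision carried).
Each pᵢ log₁₀ pᵢ term: 0.11224×(-0.94983)=-0.10661, 0.11224×(-0.94983)=-0.10661, 0.04082×(-1.38917)=-0.05670, 0.11224×(-0.94983)=-0.10661, 0.07143×(-1.14613)=-0.08187, 0.05102×(-1.29226)=-0.06593, 0.5×(-0.30103)=-0.15051.
Sum = -0.67486, so H' = 0.675.

0.675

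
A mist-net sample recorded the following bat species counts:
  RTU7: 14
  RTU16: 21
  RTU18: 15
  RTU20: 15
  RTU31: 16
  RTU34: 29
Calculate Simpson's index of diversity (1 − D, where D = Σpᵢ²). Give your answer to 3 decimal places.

Total N = 14+21+15+15+16+29 = 110, so the proportions are 0.127273, 0.190909, 0.136364, 0.136364, 0.145455, 0.263636 (working shown to 6 dp, full precision carried).
D = 0.127273² + 0.190909² + 0.136364² + 0.136364² + 0.145455² + 0.263636² = 0.016198 + 0.036446 + 0.018595 + 0.018595 + 0.021157 + 0.069504 = 0.180496.
So 1 − D = 0.819504, i.e. 0.820 to 3 decimal places.

0.820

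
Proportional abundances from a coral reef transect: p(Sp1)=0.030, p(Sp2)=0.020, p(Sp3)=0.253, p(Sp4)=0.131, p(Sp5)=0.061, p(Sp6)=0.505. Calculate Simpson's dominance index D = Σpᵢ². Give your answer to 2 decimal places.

D = 0.03² + 0.02² + 0.253² + 0.131² + 0.061² + 0.505² = 0.0009 + 0.0004 + 0.0640 + 0.0172 + 0.0037 + 0.2550 = 0.3412 (working shown to 4 dp, full precision carried).
To 2 decimal places, D = 0.34.

0.34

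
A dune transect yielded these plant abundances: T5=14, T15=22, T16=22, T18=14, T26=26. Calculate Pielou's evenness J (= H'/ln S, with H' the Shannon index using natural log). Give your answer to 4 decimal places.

Total N = 14+22+22+14+26 = 98, so the proportions are 0.142857, 0.22449, 0.22449, 0.142857, 0.265306 (working shown to 6 dp, full precision carried).
H' = −Σ pᵢ ln pᵢ = −((-0.277987) + (-0.335371) + (-0.335371) + (-0.277987) + (-0.352027)) = 1.578743.
With S = 5 species, ln S = 1.609438, so J = 1.578743/1.609438 = 0.980928, i.e. 0.9809 to 4 decimal places.

0.9809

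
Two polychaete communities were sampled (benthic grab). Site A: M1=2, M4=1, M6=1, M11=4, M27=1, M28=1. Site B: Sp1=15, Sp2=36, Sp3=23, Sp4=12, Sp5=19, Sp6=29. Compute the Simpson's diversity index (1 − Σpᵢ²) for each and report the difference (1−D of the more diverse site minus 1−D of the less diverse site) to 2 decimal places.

Site A: N=10, proportions 0.2, 0.1, 0.1, 0.4, 0.1, 0.1, giving 1−D = 0.7600 (working shown to 4 dp, full precision carried).
Site B: N=134, proportions 0.1119, 0.2687, 0.1716, 0.0896, 0.1418, 0.2164, giving 1−D = 0.8109.
Difference = |0.7600 − 0.8109| = 0.0509, i.e. 0.05 to 2 decimal places.

0.05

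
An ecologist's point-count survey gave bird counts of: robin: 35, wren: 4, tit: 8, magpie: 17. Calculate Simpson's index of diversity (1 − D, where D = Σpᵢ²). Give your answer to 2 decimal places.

0.61

Total N = 35+4+8+17 = 64, so the proportions are 0.5469, 0.0625, 0.125, 0.2656 (working shown to 4 dp, full precision carried).
D = 0.5469² + 0.0625² + 0.125² + 0.2656² = 0.2991 + 0.0039 + 0.0156 + 0.0706 = 0.3892.
So 1 − D = 0.6108, i.e. 0.61 to 2 decimal places.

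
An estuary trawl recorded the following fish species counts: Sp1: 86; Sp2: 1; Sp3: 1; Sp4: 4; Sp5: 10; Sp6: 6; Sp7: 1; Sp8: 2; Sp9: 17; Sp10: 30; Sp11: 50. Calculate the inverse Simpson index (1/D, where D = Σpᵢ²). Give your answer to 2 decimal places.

Total N = 86+1+1+4+10+6+1+2+17+30+50 = 208, so the proportions are 0.413462, 0.004808, 0.004808, 0.019231, 0.048077, 0.028846, 0.004808, 0.009615, 0.081731, 0.144231, 0.240385 (working shown to 6 dp, full precision carried).
D = 0.413462² + 0.004808² + 0.004808² + 0.019231² + 0.048077² + 0.028846² + 0.004808² + 0.009615² + 0.081731² + 0.144231² + 0.240385² = 0.170950 + 0.000023 + 0.000023 + 0.000370 + 0.002311 + 0.000832 + 0.000023 + 0.000092 + 0.006680 + 0.020803 + 0.057785 = 0.259893.
So 1/D = 3.8477, i.e. 3.85 to 2 decimal places.

3.85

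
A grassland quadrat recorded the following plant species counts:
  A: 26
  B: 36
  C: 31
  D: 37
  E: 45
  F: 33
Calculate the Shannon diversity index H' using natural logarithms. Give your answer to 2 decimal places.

Total N = 26+36+31+37+45+33 = 208, so the proportions are 0.125, 0.1731, 0.149, 0.1779, 0.2163, 0.1587 (working shown to 4 dp, full precision carried).
Each pᵢ ln pᵢ term: 0.125×(-2.0794)=-0.2599, 0.1731×(-1.7540)=-0.3036, 0.149×(-1.9036)=-0.2837, 0.1779×(-1.7266)=-0.3071, 0.2163×(-1.5309)=-0.3312, 0.1587×(-1.8410)=-0.2921.
Sum = -1.7776, so H' = 1.78.

1.78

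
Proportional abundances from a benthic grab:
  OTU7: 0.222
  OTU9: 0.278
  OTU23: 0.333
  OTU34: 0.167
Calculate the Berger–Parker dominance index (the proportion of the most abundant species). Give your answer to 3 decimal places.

The largest proportion is 0.333, i.e. d = 0.333 to 3 decimal places.

0.333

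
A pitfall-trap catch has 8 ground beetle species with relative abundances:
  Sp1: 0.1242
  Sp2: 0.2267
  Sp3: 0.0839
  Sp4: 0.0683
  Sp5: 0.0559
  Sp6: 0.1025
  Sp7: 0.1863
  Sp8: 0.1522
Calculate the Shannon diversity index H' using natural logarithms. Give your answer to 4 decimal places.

1.9810

Each pᵢ ln pᵢ term (working shown to 6 dp, full precision carried): 0.1242×(-2.085862)=-0.259064, 0.2267×(-1.484128)=-0.336452, 0.0839×(-2.478130)=-0.207915, 0.0683×(-2.683846)=-0.183307, 0.0559×(-2.884191)=-0.161226, 0.1025×(-2.277892)=-0.233484, 0.1863×(-1.680397)=-0.313058, 0.1522×(-1.882560)=-0.286526.
Sum = -1.981031, so H' = 1.9810.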